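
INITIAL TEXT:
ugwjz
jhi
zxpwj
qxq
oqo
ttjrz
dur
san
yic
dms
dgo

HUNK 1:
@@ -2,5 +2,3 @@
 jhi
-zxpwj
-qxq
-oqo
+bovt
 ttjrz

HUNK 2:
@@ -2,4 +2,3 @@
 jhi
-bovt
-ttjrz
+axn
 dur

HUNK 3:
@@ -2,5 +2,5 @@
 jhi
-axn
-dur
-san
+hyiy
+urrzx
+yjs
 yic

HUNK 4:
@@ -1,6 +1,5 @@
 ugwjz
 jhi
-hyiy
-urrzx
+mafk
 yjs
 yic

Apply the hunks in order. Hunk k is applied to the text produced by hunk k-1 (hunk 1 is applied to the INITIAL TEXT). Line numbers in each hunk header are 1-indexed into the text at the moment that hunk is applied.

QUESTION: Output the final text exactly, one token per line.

Answer: ugwjz
jhi
mafk
yjs
yic
dms
dgo

Derivation:
Hunk 1: at line 2 remove [zxpwj,qxq,oqo] add [bovt] -> 9 lines: ugwjz jhi bovt ttjrz dur san yic dms dgo
Hunk 2: at line 2 remove [bovt,ttjrz] add [axn] -> 8 lines: ugwjz jhi axn dur san yic dms dgo
Hunk 3: at line 2 remove [axn,dur,san] add [hyiy,urrzx,yjs] -> 8 lines: ugwjz jhi hyiy urrzx yjs yic dms dgo
Hunk 4: at line 1 remove [hyiy,urrzx] add [mafk] -> 7 lines: ugwjz jhi mafk yjs yic dms dgo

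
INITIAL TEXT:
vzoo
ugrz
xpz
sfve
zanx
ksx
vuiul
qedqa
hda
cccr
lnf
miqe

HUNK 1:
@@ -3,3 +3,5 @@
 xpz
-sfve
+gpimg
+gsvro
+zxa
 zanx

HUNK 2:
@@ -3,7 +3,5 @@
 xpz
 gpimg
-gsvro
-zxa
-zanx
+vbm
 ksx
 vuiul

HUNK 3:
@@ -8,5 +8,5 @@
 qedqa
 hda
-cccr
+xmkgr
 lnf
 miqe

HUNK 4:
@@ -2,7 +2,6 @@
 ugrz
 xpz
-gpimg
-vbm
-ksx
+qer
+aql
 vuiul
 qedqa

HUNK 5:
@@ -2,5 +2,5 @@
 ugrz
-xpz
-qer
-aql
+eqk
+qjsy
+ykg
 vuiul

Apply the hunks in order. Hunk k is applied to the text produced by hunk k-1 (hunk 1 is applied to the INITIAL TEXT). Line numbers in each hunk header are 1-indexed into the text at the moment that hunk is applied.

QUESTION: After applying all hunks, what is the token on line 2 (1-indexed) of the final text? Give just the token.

Hunk 1: at line 3 remove [sfve] add [gpimg,gsvro,zxa] -> 14 lines: vzoo ugrz xpz gpimg gsvro zxa zanx ksx vuiul qedqa hda cccr lnf miqe
Hunk 2: at line 3 remove [gsvro,zxa,zanx] add [vbm] -> 12 lines: vzoo ugrz xpz gpimg vbm ksx vuiul qedqa hda cccr lnf miqe
Hunk 3: at line 8 remove [cccr] add [xmkgr] -> 12 lines: vzoo ugrz xpz gpimg vbm ksx vuiul qedqa hda xmkgr lnf miqe
Hunk 4: at line 2 remove [gpimg,vbm,ksx] add [qer,aql] -> 11 lines: vzoo ugrz xpz qer aql vuiul qedqa hda xmkgr lnf miqe
Hunk 5: at line 2 remove [xpz,qer,aql] add [eqk,qjsy,ykg] -> 11 lines: vzoo ugrz eqk qjsy ykg vuiul qedqa hda xmkgr lnf miqe
Final line 2: ugrz

Answer: ugrz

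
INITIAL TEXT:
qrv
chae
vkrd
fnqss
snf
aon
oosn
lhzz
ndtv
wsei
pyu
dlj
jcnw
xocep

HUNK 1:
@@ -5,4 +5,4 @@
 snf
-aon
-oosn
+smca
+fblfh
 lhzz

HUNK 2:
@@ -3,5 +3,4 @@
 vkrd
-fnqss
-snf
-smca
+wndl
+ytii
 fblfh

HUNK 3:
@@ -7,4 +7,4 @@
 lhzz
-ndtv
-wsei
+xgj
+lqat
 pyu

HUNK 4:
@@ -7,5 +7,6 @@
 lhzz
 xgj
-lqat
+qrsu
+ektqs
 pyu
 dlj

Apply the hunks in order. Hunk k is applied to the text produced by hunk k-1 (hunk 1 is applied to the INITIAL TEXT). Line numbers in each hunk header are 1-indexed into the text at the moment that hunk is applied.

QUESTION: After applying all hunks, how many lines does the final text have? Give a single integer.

Hunk 1: at line 5 remove [aon,oosn] add [smca,fblfh] -> 14 lines: qrv chae vkrd fnqss snf smca fblfh lhzz ndtv wsei pyu dlj jcnw xocep
Hunk 2: at line 3 remove [fnqss,snf,smca] add [wndl,ytii] -> 13 lines: qrv chae vkrd wndl ytii fblfh lhzz ndtv wsei pyu dlj jcnw xocep
Hunk 3: at line 7 remove [ndtv,wsei] add [xgj,lqat] -> 13 lines: qrv chae vkrd wndl ytii fblfh lhzz xgj lqat pyu dlj jcnw xocep
Hunk 4: at line 7 remove [lqat] add [qrsu,ektqs] -> 14 lines: qrv chae vkrd wndl ytii fblfh lhzz xgj qrsu ektqs pyu dlj jcnw xocep
Final line count: 14

Answer: 14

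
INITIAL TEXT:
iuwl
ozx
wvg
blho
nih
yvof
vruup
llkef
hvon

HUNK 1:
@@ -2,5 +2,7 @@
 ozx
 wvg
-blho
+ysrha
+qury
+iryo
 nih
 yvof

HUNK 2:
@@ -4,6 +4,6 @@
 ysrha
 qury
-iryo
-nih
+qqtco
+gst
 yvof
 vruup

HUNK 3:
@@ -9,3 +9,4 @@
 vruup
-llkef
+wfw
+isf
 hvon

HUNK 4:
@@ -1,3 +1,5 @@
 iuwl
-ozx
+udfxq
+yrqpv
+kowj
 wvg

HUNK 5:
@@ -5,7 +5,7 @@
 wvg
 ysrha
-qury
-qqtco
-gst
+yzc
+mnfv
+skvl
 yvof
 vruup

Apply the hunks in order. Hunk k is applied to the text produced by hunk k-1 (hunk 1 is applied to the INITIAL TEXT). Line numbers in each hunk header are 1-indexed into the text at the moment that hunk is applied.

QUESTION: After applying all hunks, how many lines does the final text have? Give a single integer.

Answer: 14

Derivation:
Hunk 1: at line 2 remove [blho] add [ysrha,qury,iryo] -> 11 lines: iuwl ozx wvg ysrha qury iryo nih yvof vruup llkef hvon
Hunk 2: at line 4 remove [iryo,nih] add [qqtco,gst] -> 11 lines: iuwl ozx wvg ysrha qury qqtco gst yvof vruup llkef hvon
Hunk 3: at line 9 remove [llkef] add [wfw,isf] -> 12 lines: iuwl ozx wvg ysrha qury qqtco gst yvof vruup wfw isf hvon
Hunk 4: at line 1 remove [ozx] add [udfxq,yrqpv,kowj] -> 14 lines: iuwl udfxq yrqpv kowj wvg ysrha qury qqtco gst yvof vruup wfw isf hvon
Hunk 5: at line 5 remove [qury,qqtco,gst] add [yzc,mnfv,skvl] -> 14 lines: iuwl udfxq yrqpv kowj wvg ysrha yzc mnfv skvl yvof vruup wfw isf hvon
Final line count: 14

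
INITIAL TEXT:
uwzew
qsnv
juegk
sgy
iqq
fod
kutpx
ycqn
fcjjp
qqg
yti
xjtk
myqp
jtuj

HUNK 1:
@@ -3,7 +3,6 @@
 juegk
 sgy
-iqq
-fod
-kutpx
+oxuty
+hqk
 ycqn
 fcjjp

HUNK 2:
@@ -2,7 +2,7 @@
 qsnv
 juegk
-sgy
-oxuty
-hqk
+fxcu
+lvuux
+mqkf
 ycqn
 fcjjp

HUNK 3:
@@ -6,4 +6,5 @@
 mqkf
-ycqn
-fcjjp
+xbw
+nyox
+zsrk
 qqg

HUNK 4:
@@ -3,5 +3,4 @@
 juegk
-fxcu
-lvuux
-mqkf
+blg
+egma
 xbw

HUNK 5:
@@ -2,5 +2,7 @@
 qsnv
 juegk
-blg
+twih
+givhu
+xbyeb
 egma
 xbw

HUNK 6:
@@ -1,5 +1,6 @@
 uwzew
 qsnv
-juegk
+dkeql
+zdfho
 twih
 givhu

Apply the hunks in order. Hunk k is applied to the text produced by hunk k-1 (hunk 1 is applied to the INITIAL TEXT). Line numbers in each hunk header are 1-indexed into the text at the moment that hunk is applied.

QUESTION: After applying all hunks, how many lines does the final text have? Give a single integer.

Answer: 16

Derivation:
Hunk 1: at line 3 remove [iqq,fod,kutpx] add [oxuty,hqk] -> 13 lines: uwzew qsnv juegk sgy oxuty hqk ycqn fcjjp qqg yti xjtk myqp jtuj
Hunk 2: at line 2 remove [sgy,oxuty,hqk] add [fxcu,lvuux,mqkf] -> 13 lines: uwzew qsnv juegk fxcu lvuux mqkf ycqn fcjjp qqg yti xjtk myqp jtuj
Hunk 3: at line 6 remove [ycqn,fcjjp] add [xbw,nyox,zsrk] -> 14 lines: uwzew qsnv juegk fxcu lvuux mqkf xbw nyox zsrk qqg yti xjtk myqp jtuj
Hunk 4: at line 3 remove [fxcu,lvuux,mqkf] add [blg,egma] -> 13 lines: uwzew qsnv juegk blg egma xbw nyox zsrk qqg yti xjtk myqp jtuj
Hunk 5: at line 2 remove [blg] add [twih,givhu,xbyeb] -> 15 lines: uwzew qsnv juegk twih givhu xbyeb egma xbw nyox zsrk qqg yti xjtk myqp jtuj
Hunk 6: at line 1 remove [juegk] add [dkeql,zdfho] -> 16 lines: uwzew qsnv dkeql zdfho twih givhu xbyeb egma xbw nyox zsrk qqg yti xjtk myqp jtuj
Final line count: 16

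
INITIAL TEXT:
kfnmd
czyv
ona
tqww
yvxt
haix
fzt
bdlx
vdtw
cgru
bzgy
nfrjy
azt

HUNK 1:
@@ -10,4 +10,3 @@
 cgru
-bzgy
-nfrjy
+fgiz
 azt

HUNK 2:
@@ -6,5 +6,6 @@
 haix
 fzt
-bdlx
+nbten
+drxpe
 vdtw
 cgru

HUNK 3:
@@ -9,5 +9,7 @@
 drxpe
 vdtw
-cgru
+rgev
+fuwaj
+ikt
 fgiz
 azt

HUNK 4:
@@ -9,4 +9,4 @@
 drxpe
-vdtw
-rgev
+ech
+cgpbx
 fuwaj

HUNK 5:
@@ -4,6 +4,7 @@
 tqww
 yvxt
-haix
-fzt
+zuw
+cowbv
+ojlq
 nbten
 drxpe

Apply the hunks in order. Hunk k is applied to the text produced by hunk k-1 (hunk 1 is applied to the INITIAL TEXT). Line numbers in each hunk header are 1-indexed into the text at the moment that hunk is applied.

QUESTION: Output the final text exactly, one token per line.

Answer: kfnmd
czyv
ona
tqww
yvxt
zuw
cowbv
ojlq
nbten
drxpe
ech
cgpbx
fuwaj
ikt
fgiz
azt

Derivation:
Hunk 1: at line 10 remove [bzgy,nfrjy] add [fgiz] -> 12 lines: kfnmd czyv ona tqww yvxt haix fzt bdlx vdtw cgru fgiz azt
Hunk 2: at line 6 remove [bdlx] add [nbten,drxpe] -> 13 lines: kfnmd czyv ona tqww yvxt haix fzt nbten drxpe vdtw cgru fgiz azt
Hunk 3: at line 9 remove [cgru] add [rgev,fuwaj,ikt] -> 15 lines: kfnmd czyv ona tqww yvxt haix fzt nbten drxpe vdtw rgev fuwaj ikt fgiz azt
Hunk 4: at line 9 remove [vdtw,rgev] add [ech,cgpbx] -> 15 lines: kfnmd czyv ona tqww yvxt haix fzt nbten drxpe ech cgpbx fuwaj ikt fgiz azt
Hunk 5: at line 4 remove [haix,fzt] add [zuw,cowbv,ojlq] -> 16 lines: kfnmd czyv ona tqww yvxt zuw cowbv ojlq nbten drxpe ech cgpbx fuwaj ikt fgiz azt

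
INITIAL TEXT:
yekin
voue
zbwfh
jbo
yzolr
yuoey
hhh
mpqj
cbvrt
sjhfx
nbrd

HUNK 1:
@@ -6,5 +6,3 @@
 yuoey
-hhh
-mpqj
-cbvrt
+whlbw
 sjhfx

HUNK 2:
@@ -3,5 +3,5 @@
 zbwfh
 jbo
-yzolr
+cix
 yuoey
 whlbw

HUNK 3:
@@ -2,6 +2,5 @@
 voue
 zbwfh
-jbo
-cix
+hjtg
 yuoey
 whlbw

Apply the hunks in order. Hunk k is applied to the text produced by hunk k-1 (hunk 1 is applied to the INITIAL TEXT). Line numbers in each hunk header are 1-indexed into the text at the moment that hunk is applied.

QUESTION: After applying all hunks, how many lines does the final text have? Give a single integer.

Answer: 8

Derivation:
Hunk 1: at line 6 remove [hhh,mpqj,cbvrt] add [whlbw] -> 9 lines: yekin voue zbwfh jbo yzolr yuoey whlbw sjhfx nbrd
Hunk 2: at line 3 remove [yzolr] add [cix] -> 9 lines: yekin voue zbwfh jbo cix yuoey whlbw sjhfx nbrd
Hunk 3: at line 2 remove [jbo,cix] add [hjtg] -> 8 lines: yekin voue zbwfh hjtg yuoey whlbw sjhfx nbrd
Final line count: 8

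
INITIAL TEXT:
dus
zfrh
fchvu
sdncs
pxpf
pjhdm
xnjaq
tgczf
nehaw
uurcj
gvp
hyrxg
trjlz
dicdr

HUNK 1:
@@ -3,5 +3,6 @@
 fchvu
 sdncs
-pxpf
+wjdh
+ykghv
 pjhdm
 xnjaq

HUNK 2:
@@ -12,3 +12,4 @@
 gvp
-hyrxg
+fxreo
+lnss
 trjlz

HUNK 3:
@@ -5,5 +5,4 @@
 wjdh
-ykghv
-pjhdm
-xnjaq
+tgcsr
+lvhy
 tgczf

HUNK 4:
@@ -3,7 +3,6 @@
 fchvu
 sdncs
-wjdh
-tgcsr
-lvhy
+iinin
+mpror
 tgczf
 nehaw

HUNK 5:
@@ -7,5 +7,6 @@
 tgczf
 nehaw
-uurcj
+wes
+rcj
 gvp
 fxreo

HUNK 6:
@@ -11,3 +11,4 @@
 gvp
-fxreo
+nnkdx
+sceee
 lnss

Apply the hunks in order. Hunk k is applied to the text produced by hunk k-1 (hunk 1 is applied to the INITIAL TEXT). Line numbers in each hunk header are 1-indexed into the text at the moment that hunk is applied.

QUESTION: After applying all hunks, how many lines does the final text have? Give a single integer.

Answer: 16

Derivation:
Hunk 1: at line 3 remove [pxpf] add [wjdh,ykghv] -> 15 lines: dus zfrh fchvu sdncs wjdh ykghv pjhdm xnjaq tgczf nehaw uurcj gvp hyrxg trjlz dicdr
Hunk 2: at line 12 remove [hyrxg] add [fxreo,lnss] -> 16 lines: dus zfrh fchvu sdncs wjdh ykghv pjhdm xnjaq tgczf nehaw uurcj gvp fxreo lnss trjlz dicdr
Hunk 3: at line 5 remove [ykghv,pjhdm,xnjaq] add [tgcsr,lvhy] -> 15 lines: dus zfrh fchvu sdncs wjdh tgcsr lvhy tgczf nehaw uurcj gvp fxreo lnss trjlz dicdr
Hunk 4: at line 3 remove [wjdh,tgcsr,lvhy] add [iinin,mpror] -> 14 lines: dus zfrh fchvu sdncs iinin mpror tgczf nehaw uurcj gvp fxreo lnss trjlz dicdr
Hunk 5: at line 7 remove [uurcj] add [wes,rcj] -> 15 lines: dus zfrh fchvu sdncs iinin mpror tgczf nehaw wes rcj gvp fxreo lnss trjlz dicdr
Hunk 6: at line 11 remove [fxreo] add [nnkdx,sceee] -> 16 lines: dus zfrh fchvu sdncs iinin mpror tgczf nehaw wes rcj gvp nnkdx sceee lnss trjlz dicdr
Final line count: 16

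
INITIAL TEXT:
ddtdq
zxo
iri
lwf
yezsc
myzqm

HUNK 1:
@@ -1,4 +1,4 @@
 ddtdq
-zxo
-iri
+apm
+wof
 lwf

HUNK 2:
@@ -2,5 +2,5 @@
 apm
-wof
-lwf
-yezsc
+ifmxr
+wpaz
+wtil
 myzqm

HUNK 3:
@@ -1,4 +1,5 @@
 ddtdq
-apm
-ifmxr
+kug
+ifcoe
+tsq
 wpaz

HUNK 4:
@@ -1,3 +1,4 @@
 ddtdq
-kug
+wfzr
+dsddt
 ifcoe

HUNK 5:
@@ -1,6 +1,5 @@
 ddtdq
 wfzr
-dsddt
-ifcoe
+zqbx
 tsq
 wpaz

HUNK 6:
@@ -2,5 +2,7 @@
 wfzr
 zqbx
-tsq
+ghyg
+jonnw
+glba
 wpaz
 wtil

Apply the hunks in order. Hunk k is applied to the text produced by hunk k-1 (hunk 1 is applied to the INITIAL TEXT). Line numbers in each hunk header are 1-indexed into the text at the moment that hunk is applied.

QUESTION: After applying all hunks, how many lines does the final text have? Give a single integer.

Answer: 9

Derivation:
Hunk 1: at line 1 remove [zxo,iri] add [apm,wof] -> 6 lines: ddtdq apm wof lwf yezsc myzqm
Hunk 2: at line 2 remove [wof,lwf,yezsc] add [ifmxr,wpaz,wtil] -> 6 lines: ddtdq apm ifmxr wpaz wtil myzqm
Hunk 3: at line 1 remove [apm,ifmxr] add [kug,ifcoe,tsq] -> 7 lines: ddtdq kug ifcoe tsq wpaz wtil myzqm
Hunk 4: at line 1 remove [kug] add [wfzr,dsddt] -> 8 lines: ddtdq wfzr dsddt ifcoe tsq wpaz wtil myzqm
Hunk 5: at line 1 remove [dsddt,ifcoe] add [zqbx] -> 7 lines: ddtdq wfzr zqbx tsq wpaz wtil myzqm
Hunk 6: at line 2 remove [tsq] add [ghyg,jonnw,glba] -> 9 lines: ddtdq wfzr zqbx ghyg jonnw glba wpaz wtil myzqm
Final line count: 9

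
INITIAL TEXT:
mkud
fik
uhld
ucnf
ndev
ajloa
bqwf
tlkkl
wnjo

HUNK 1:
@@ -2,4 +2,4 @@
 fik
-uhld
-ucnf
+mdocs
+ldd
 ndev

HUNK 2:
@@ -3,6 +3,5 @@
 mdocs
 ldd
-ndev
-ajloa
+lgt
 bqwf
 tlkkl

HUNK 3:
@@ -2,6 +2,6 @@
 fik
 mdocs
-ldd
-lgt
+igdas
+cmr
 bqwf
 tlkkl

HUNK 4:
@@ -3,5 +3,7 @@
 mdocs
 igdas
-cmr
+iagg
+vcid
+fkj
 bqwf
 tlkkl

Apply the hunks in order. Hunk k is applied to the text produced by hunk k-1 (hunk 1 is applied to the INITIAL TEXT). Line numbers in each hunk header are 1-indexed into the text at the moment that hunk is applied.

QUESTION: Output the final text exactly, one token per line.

Answer: mkud
fik
mdocs
igdas
iagg
vcid
fkj
bqwf
tlkkl
wnjo

Derivation:
Hunk 1: at line 2 remove [uhld,ucnf] add [mdocs,ldd] -> 9 lines: mkud fik mdocs ldd ndev ajloa bqwf tlkkl wnjo
Hunk 2: at line 3 remove [ndev,ajloa] add [lgt] -> 8 lines: mkud fik mdocs ldd lgt bqwf tlkkl wnjo
Hunk 3: at line 2 remove [ldd,lgt] add [igdas,cmr] -> 8 lines: mkud fik mdocs igdas cmr bqwf tlkkl wnjo
Hunk 4: at line 3 remove [cmr] add [iagg,vcid,fkj] -> 10 lines: mkud fik mdocs igdas iagg vcid fkj bqwf tlkkl wnjo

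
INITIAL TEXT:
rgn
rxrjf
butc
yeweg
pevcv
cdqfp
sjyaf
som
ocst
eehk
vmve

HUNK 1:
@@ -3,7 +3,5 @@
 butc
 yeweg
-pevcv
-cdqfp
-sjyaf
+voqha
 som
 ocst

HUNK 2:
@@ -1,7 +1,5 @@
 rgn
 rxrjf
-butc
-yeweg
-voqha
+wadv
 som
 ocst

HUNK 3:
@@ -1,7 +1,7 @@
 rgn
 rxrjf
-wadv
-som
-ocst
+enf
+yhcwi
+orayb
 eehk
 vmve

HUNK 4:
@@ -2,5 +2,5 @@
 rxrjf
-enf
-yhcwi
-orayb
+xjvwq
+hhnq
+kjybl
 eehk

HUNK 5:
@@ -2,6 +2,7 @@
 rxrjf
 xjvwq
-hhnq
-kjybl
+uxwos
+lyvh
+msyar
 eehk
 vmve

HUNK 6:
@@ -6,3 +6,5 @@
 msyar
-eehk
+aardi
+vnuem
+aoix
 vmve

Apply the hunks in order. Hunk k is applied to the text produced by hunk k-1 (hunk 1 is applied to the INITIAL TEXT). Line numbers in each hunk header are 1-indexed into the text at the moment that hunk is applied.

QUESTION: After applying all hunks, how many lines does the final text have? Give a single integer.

Answer: 10

Derivation:
Hunk 1: at line 3 remove [pevcv,cdqfp,sjyaf] add [voqha] -> 9 lines: rgn rxrjf butc yeweg voqha som ocst eehk vmve
Hunk 2: at line 1 remove [butc,yeweg,voqha] add [wadv] -> 7 lines: rgn rxrjf wadv som ocst eehk vmve
Hunk 3: at line 1 remove [wadv,som,ocst] add [enf,yhcwi,orayb] -> 7 lines: rgn rxrjf enf yhcwi orayb eehk vmve
Hunk 4: at line 2 remove [enf,yhcwi,orayb] add [xjvwq,hhnq,kjybl] -> 7 lines: rgn rxrjf xjvwq hhnq kjybl eehk vmve
Hunk 5: at line 2 remove [hhnq,kjybl] add [uxwos,lyvh,msyar] -> 8 lines: rgn rxrjf xjvwq uxwos lyvh msyar eehk vmve
Hunk 6: at line 6 remove [eehk] add [aardi,vnuem,aoix] -> 10 lines: rgn rxrjf xjvwq uxwos lyvh msyar aardi vnuem aoix vmve
Final line count: 10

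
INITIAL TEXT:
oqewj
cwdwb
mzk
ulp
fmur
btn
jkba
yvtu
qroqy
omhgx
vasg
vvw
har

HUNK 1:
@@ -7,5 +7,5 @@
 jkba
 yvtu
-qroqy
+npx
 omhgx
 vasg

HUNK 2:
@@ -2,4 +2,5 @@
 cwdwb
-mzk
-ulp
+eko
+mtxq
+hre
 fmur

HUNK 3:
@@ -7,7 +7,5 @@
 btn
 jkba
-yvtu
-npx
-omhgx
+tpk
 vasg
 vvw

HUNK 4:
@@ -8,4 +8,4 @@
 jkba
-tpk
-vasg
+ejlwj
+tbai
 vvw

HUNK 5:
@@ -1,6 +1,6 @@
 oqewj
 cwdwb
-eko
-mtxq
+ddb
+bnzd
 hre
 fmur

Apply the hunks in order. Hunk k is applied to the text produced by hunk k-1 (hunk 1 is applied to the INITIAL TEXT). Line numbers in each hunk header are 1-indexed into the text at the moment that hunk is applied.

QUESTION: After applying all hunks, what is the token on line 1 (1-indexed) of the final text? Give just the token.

Answer: oqewj

Derivation:
Hunk 1: at line 7 remove [qroqy] add [npx] -> 13 lines: oqewj cwdwb mzk ulp fmur btn jkba yvtu npx omhgx vasg vvw har
Hunk 2: at line 2 remove [mzk,ulp] add [eko,mtxq,hre] -> 14 lines: oqewj cwdwb eko mtxq hre fmur btn jkba yvtu npx omhgx vasg vvw har
Hunk 3: at line 7 remove [yvtu,npx,omhgx] add [tpk] -> 12 lines: oqewj cwdwb eko mtxq hre fmur btn jkba tpk vasg vvw har
Hunk 4: at line 8 remove [tpk,vasg] add [ejlwj,tbai] -> 12 lines: oqewj cwdwb eko mtxq hre fmur btn jkba ejlwj tbai vvw har
Hunk 5: at line 1 remove [eko,mtxq] add [ddb,bnzd] -> 12 lines: oqewj cwdwb ddb bnzd hre fmur btn jkba ejlwj tbai vvw har
Final line 1: oqewj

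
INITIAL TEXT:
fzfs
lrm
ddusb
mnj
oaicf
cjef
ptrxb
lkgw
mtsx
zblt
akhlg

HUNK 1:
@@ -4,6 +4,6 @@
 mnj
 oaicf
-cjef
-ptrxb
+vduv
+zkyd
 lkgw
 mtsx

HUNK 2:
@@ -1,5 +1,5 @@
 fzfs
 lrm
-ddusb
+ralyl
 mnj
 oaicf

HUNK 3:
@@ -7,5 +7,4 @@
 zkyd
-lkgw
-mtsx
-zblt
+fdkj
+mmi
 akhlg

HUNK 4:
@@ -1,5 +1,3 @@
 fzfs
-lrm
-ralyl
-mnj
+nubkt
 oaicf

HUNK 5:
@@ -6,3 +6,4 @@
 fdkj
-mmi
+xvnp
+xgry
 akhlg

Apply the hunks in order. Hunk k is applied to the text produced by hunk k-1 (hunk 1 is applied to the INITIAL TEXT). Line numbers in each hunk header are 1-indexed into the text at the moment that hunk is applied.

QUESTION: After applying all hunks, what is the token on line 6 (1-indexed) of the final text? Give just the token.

Answer: fdkj

Derivation:
Hunk 1: at line 4 remove [cjef,ptrxb] add [vduv,zkyd] -> 11 lines: fzfs lrm ddusb mnj oaicf vduv zkyd lkgw mtsx zblt akhlg
Hunk 2: at line 1 remove [ddusb] add [ralyl] -> 11 lines: fzfs lrm ralyl mnj oaicf vduv zkyd lkgw mtsx zblt akhlg
Hunk 3: at line 7 remove [lkgw,mtsx,zblt] add [fdkj,mmi] -> 10 lines: fzfs lrm ralyl mnj oaicf vduv zkyd fdkj mmi akhlg
Hunk 4: at line 1 remove [lrm,ralyl,mnj] add [nubkt] -> 8 lines: fzfs nubkt oaicf vduv zkyd fdkj mmi akhlg
Hunk 5: at line 6 remove [mmi] add [xvnp,xgry] -> 9 lines: fzfs nubkt oaicf vduv zkyd fdkj xvnp xgry akhlg
Final line 6: fdkj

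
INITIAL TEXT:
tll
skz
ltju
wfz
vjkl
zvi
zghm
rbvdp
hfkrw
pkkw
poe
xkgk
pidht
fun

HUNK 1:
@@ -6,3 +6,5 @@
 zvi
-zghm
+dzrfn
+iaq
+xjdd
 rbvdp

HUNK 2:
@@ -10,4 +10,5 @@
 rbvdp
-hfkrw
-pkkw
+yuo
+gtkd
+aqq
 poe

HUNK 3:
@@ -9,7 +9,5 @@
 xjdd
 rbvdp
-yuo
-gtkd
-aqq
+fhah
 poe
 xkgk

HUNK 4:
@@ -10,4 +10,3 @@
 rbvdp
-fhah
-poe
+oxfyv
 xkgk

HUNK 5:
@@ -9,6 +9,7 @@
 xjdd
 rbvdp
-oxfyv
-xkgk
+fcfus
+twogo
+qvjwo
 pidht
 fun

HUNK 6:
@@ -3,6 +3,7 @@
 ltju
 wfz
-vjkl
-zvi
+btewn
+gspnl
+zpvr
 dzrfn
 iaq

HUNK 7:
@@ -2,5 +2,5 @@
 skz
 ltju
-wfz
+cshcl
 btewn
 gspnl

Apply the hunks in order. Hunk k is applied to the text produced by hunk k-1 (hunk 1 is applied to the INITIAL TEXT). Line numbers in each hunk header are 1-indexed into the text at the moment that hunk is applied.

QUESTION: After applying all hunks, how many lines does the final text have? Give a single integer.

Answer: 16

Derivation:
Hunk 1: at line 6 remove [zghm] add [dzrfn,iaq,xjdd] -> 16 lines: tll skz ltju wfz vjkl zvi dzrfn iaq xjdd rbvdp hfkrw pkkw poe xkgk pidht fun
Hunk 2: at line 10 remove [hfkrw,pkkw] add [yuo,gtkd,aqq] -> 17 lines: tll skz ltju wfz vjkl zvi dzrfn iaq xjdd rbvdp yuo gtkd aqq poe xkgk pidht fun
Hunk 3: at line 9 remove [yuo,gtkd,aqq] add [fhah] -> 15 lines: tll skz ltju wfz vjkl zvi dzrfn iaq xjdd rbvdp fhah poe xkgk pidht fun
Hunk 4: at line 10 remove [fhah,poe] add [oxfyv] -> 14 lines: tll skz ltju wfz vjkl zvi dzrfn iaq xjdd rbvdp oxfyv xkgk pidht fun
Hunk 5: at line 9 remove [oxfyv,xkgk] add [fcfus,twogo,qvjwo] -> 15 lines: tll skz ltju wfz vjkl zvi dzrfn iaq xjdd rbvdp fcfus twogo qvjwo pidht fun
Hunk 6: at line 3 remove [vjkl,zvi] add [btewn,gspnl,zpvr] -> 16 lines: tll skz ltju wfz btewn gspnl zpvr dzrfn iaq xjdd rbvdp fcfus twogo qvjwo pidht fun
Hunk 7: at line 2 remove [wfz] add [cshcl] -> 16 lines: tll skz ltju cshcl btewn gspnl zpvr dzrfn iaq xjdd rbvdp fcfus twogo qvjwo pidht fun
Final line count: 16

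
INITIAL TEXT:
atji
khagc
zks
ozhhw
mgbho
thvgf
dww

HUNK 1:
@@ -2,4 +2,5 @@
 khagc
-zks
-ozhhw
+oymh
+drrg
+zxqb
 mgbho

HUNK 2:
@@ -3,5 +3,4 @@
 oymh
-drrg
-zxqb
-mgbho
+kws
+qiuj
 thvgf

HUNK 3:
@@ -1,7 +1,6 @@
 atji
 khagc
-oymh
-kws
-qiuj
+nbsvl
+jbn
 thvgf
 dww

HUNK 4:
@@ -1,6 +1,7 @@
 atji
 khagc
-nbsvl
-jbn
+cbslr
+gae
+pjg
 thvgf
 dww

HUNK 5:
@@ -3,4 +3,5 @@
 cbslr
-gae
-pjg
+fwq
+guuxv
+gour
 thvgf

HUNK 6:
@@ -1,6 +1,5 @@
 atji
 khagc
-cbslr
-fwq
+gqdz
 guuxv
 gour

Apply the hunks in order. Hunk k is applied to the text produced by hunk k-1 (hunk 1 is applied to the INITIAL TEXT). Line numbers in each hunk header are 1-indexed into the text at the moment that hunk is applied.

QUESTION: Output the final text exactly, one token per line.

Hunk 1: at line 2 remove [zks,ozhhw] add [oymh,drrg,zxqb] -> 8 lines: atji khagc oymh drrg zxqb mgbho thvgf dww
Hunk 2: at line 3 remove [drrg,zxqb,mgbho] add [kws,qiuj] -> 7 lines: atji khagc oymh kws qiuj thvgf dww
Hunk 3: at line 1 remove [oymh,kws,qiuj] add [nbsvl,jbn] -> 6 lines: atji khagc nbsvl jbn thvgf dww
Hunk 4: at line 1 remove [nbsvl,jbn] add [cbslr,gae,pjg] -> 7 lines: atji khagc cbslr gae pjg thvgf dww
Hunk 5: at line 3 remove [gae,pjg] add [fwq,guuxv,gour] -> 8 lines: atji khagc cbslr fwq guuxv gour thvgf dww
Hunk 6: at line 1 remove [cbslr,fwq] add [gqdz] -> 7 lines: atji khagc gqdz guuxv gour thvgf dww

Answer: atji
khagc
gqdz
guuxv
gour
thvgf
dww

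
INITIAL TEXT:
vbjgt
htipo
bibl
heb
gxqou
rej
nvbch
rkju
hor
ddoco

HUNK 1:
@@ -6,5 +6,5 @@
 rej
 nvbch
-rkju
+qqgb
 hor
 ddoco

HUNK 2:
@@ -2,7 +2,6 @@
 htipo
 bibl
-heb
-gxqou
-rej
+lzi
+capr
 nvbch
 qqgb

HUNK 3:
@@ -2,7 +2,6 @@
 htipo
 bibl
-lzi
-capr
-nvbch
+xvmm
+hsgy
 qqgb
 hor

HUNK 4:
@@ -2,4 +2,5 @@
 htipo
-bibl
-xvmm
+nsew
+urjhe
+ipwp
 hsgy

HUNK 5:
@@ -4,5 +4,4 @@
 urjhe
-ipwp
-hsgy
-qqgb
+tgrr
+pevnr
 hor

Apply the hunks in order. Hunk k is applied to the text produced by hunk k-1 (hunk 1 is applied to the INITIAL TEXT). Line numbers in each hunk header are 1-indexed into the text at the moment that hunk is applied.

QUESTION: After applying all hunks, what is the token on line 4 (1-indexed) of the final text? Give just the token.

Answer: urjhe

Derivation:
Hunk 1: at line 6 remove [rkju] add [qqgb] -> 10 lines: vbjgt htipo bibl heb gxqou rej nvbch qqgb hor ddoco
Hunk 2: at line 2 remove [heb,gxqou,rej] add [lzi,capr] -> 9 lines: vbjgt htipo bibl lzi capr nvbch qqgb hor ddoco
Hunk 3: at line 2 remove [lzi,capr,nvbch] add [xvmm,hsgy] -> 8 lines: vbjgt htipo bibl xvmm hsgy qqgb hor ddoco
Hunk 4: at line 2 remove [bibl,xvmm] add [nsew,urjhe,ipwp] -> 9 lines: vbjgt htipo nsew urjhe ipwp hsgy qqgb hor ddoco
Hunk 5: at line 4 remove [ipwp,hsgy,qqgb] add [tgrr,pevnr] -> 8 lines: vbjgt htipo nsew urjhe tgrr pevnr hor ddoco
Final line 4: urjhe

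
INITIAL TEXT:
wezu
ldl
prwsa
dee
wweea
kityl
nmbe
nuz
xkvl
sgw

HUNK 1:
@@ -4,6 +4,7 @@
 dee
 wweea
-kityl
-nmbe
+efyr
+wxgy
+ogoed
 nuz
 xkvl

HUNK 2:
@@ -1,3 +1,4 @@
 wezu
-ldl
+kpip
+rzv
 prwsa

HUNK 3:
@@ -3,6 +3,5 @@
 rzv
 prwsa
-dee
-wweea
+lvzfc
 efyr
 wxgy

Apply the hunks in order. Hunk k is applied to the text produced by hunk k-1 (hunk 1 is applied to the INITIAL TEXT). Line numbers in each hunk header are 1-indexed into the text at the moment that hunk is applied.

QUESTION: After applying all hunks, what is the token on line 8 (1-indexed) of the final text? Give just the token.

Answer: ogoed

Derivation:
Hunk 1: at line 4 remove [kityl,nmbe] add [efyr,wxgy,ogoed] -> 11 lines: wezu ldl prwsa dee wweea efyr wxgy ogoed nuz xkvl sgw
Hunk 2: at line 1 remove [ldl] add [kpip,rzv] -> 12 lines: wezu kpip rzv prwsa dee wweea efyr wxgy ogoed nuz xkvl sgw
Hunk 3: at line 3 remove [dee,wweea] add [lvzfc] -> 11 lines: wezu kpip rzv prwsa lvzfc efyr wxgy ogoed nuz xkvl sgw
Final line 8: ogoed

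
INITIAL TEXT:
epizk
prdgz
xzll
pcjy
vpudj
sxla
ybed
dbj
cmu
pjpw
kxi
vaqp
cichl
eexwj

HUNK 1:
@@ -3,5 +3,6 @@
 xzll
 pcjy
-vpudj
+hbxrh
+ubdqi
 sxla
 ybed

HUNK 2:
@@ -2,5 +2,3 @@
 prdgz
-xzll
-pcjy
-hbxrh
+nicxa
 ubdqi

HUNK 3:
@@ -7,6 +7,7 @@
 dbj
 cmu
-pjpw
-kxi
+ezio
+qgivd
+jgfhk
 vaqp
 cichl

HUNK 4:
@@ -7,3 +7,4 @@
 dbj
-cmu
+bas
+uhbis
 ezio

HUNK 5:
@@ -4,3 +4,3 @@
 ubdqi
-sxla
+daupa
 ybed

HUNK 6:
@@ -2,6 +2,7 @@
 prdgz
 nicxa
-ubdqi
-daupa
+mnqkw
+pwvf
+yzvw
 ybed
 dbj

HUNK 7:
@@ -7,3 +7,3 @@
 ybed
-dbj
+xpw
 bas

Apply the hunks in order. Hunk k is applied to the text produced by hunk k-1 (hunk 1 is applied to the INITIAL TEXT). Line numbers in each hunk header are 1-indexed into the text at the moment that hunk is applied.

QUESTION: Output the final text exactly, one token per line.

Hunk 1: at line 3 remove [vpudj] add [hbxrh,ubdqi] -> 15 lines: epizk prdgz xzll pcjy hbxrh ubdqi sxla ybed dbj cmu pjpw kxi vaqp cichl eexwj
Hunk 2: at line 2 remove [xzll,pcjy,hbxrh] add [nicxa] -> 13 lines: epizk prdgz nicxa ubdqi sxla ybed dbj cmu pjpw kxi vaqp cichl eexwj
Hunk 3: at line 7 remove [pjpw,kxi] add [ezio,qgivd,jgfhk] -> 14 lines: epizk prdgz nicxa ubdqi sxla ybed dbj cmu ezio qgivd jgfhk vaqp cichl eexwj
Hunk 4: at line 7 remove [cmu] add [bas,uhbis] -> 15 lines: epizk prdgz nicxa ubdqi sxla ybed dbj bas uhbis ezio qgivd jgfhk vaqp cichl eexwj
Hunk 5: at line 4 remove [sxla] add [daupa] -> 15 lines: epizk prdgz nicxa ubdqi daupa ybed dbj bas uhbis ezio qgivd jgfhk vaqp cichl eexwj
Hunk 6: at line 2 remove [ubdqi,daupa] add [mnqkw,pwvf,yzvw] -> 16 lines: epizk prdgz nicxa mnqkw pwvf yzvw ybed dbj bas uhbis ezio qgivd jgfhk vaqp cichl eexwj
Hunk 7: at line 7 remove [dbj] add [xpw] -> 16 lines: epizk prdgz nicxa mnqkw pwvf yzvw ybed xpw bas uhbis ezio qgivd jgfhk vaqp cichl eexwj

Answer: epizk
prdgz
nicxa
mnqkw
pwvf
yzvw
ybed
xpw
bas
uhbis
ezio
qgivd
jgfhk
vaqp
cichl
eexwj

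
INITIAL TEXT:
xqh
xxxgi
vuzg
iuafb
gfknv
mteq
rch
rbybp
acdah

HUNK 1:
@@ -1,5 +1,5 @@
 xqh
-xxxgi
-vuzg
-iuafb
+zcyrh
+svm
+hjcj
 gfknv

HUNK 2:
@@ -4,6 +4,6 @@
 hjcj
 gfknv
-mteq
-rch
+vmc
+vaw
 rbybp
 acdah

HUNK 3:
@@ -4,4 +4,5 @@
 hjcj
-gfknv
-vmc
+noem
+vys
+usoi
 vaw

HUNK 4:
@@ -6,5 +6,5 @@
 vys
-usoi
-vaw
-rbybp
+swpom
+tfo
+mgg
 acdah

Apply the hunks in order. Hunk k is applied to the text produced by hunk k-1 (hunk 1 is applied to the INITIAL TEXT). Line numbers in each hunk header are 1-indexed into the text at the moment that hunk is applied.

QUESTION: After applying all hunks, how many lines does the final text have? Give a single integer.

Hunk 1: at line 1 remove [xxxgi,vuzg,iuafb] add [zcyrh,svm,hjcj] -> 9 lines: xqh zcyrh svm hjcj gfknv mteq rch rbybp acdah
Hunk 2: at line 4 remove [mteq,rch] add [vmc,vaw] -> 9 lines: xqh zcyrh svm hjcj gfknv vmc vaw rbybp acdah
Hunk 3: at line 4 remove [gfknv,vmc] add [noem,vys,usoi] -> 10 lines: xqh zcyrh svm hjcj noem vys usoi vaw rbybp acdah
Hunk 4: at line 6 remove [usoi,vaw,rbybp] add [swpom,tfo,mgg] -> 10 lines: xqh zcyrh svm hjcj noem vys swpom tfo mgg acdah
Final line count: 10

Answer: 10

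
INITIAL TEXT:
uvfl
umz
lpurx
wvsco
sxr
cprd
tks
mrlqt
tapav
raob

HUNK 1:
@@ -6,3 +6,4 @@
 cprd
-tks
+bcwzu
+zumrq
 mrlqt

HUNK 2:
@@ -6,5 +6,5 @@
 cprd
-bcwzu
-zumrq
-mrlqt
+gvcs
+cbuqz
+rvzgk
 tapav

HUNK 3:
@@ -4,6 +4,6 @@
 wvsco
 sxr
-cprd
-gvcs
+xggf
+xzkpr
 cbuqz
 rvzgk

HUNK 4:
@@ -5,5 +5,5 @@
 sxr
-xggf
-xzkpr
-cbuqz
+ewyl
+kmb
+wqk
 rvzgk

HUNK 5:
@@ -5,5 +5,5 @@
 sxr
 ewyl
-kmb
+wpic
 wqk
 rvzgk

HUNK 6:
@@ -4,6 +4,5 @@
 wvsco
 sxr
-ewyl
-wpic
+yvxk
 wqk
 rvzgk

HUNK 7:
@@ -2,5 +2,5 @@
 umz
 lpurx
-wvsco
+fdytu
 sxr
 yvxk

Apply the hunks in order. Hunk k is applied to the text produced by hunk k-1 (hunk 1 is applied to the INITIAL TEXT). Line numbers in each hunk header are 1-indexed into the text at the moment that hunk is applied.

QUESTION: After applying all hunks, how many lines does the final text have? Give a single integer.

Answer: 10

Derivation:
Hunk 1: at line 6 remove [tks] add [bcwzu,zumrq] -> 11 lines: uvfl umz lpurx wvsco sxr cprd bcwzu zumrq mrlqt tapav raob
Hunk 2: at line 6 remove [bcwzu,zumrq,mrlqt] add [gvcs,cbuqz,rvzgk] -> 11 lines: uvfl umz lpurx wvsco sxr cprd gvcs cbuqz rvzgk tapav raob
Hunk 3: at line 4 remove [cprd,gvcs] add [xggf,xzkpr] -> 11 lines: uvfl umz lpurx wvsco sxr xggf xzkpr cbuqz rvzgk tapav raob
Hunk 4: at line 5 remove [xggf,xzkpr,cbuqz] add [ewyl,kmb,wqk] -> 11 lines: uvfl umz lpurx wvsco sxr ewyl kmb wqk rvzgk tapav raob
Hunk 5: at line 5 remove [kmb] add [wpic] -> 11 lines: uvfl umz lpurx wvsco sxr ewyl wpic wqk rvzgk tapav raob
Hunk 6: at line 4 remove [ewyl,wpic] add [yvxk] -> 10 lines: uvfl umz lpurx wvsco sxr yvxk wqk rvzgk tapav raob
Hunk 7: at line 2 remove [wvsco] add [fdytu] -> 10 lines: uvfl umz lpurx fdytu sxr yvxk wqk rvzgk tapav raob
Final line count: 10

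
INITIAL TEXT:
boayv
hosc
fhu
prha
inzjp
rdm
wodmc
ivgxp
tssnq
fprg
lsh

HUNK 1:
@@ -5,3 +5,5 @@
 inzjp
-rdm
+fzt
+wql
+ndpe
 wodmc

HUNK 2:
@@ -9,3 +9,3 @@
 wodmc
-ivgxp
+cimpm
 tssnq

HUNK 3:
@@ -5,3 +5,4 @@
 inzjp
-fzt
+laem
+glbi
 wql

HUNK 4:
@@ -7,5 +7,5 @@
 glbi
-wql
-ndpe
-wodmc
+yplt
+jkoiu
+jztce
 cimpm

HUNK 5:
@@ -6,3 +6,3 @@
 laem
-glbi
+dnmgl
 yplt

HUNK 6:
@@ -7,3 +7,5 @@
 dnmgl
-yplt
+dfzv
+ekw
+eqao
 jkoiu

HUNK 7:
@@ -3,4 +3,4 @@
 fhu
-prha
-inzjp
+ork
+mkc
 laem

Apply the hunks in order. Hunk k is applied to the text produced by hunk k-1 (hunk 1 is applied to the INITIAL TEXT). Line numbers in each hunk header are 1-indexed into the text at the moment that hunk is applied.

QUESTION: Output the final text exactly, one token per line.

Hunk 1: at line 5 remove [rdm] add [fzt,wql,ndpe] -> 13 lines: boayv hosc fhu prha inzjp fzt wql ndpe wodmc ivgxp tssnq fprg lsh
Hunk 2: at line 9 remove [ivgxp] add [cimpm] -> 13 lines: boayv hosc fhu prha inzjp fzt wql ndpe wodmc cimpm tssnq fprg lsh
Hunk 3: at line 5 remove [fzt] add [laem,glbi] -> 14 lines: boayv hosc fhu prha inzjp laem glbi wql ndpe wodmc cimpm tssnq fprg lsh
Hunk 4: at line 7 remove [wql,ndpe,wodmc] add [yplt,jkoiu,jztce] -> 14 lines: boayv hosc fhu prha inzjp laem glbi yplt jkoiu jztce cimpm tssnq fprg lsh
Hunk 5: at line 6 remove [glbi] add [dnmgl] -> 14 lines: boayv hosc fhu prha inzjp laem dnmgl yplt jkoiu jztce cimpm tssnq fprg lsh
Hunk 6: at line 7 remove [yplt] add [dfzv,ekw,eqao] -> 16 lines: boayv hosc fhu prha inzjp laem dnmgl dfzv ekw eqao jkoiu jztce cimpm tssnq fprg lsh
Hunk 7: at line 3 remove [prha,inzjp] add [ork,mkc] -> 16 lines: boayv hosc fhu ork mkc laem dnmgl dfzv ekw eqao jkoiu jztce cimpm tssnq fprg lsh

Answer: boayv
hosc
fhu
ork
mkc
laem
dnmgl
dfzv
ekw
eqao
jkoiu
jztce
cimpm
tssnq
fprg
lsh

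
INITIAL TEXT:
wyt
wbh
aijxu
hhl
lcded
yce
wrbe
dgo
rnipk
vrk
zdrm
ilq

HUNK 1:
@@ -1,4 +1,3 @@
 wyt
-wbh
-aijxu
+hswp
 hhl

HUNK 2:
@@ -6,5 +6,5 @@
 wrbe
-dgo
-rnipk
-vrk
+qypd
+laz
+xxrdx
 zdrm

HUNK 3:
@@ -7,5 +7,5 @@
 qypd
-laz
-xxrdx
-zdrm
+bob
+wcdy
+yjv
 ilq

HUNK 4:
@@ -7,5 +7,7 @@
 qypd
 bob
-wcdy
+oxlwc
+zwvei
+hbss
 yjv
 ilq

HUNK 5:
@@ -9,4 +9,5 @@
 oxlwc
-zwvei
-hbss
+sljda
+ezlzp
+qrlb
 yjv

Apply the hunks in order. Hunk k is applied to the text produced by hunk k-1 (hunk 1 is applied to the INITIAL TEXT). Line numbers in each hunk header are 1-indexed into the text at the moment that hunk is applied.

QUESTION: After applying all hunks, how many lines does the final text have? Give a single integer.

Hunk 1: at line 1 remove [wbh,aijxu] add [hswp] -> 11 lines: wyt hswp hhl lcded yce wrbe dgo rnipk vrk zdrm ilq
Hunk 2: at line 6 remove [dgo,rnipk,vrk] add [qypd,laz,xxrdx] -> 11 lines: wyt hswp hhl lcded yce wrbe qypd laz xxrdx zdrm ilq
Hunk 3: at line 7 remove [laz,xxrdx,zdrm] add [bob,wcdy,yjv] -> 11 lines: wyt hswp hhl lcded yce wrbe qypd bob wcdy yjv ilq
Hunk 4: at line 7 remove [wcdy] add [oxlwc,zwvei,hbss] -> 13 lines: wyt hswp hhl lcded yce wrbe qypd bob oxlwc zwvei hbss yjv ilq
Hunk 5: at line 9 remove [zwvei,hbss] add [sljda,ezlzp,qrlb] -> 14 lines: wyt hswp hhl lcded yce wrbe qypd bob oxlwc sljda ezlzp qrlb yjv ilq
Final line count: 14

Answer: 14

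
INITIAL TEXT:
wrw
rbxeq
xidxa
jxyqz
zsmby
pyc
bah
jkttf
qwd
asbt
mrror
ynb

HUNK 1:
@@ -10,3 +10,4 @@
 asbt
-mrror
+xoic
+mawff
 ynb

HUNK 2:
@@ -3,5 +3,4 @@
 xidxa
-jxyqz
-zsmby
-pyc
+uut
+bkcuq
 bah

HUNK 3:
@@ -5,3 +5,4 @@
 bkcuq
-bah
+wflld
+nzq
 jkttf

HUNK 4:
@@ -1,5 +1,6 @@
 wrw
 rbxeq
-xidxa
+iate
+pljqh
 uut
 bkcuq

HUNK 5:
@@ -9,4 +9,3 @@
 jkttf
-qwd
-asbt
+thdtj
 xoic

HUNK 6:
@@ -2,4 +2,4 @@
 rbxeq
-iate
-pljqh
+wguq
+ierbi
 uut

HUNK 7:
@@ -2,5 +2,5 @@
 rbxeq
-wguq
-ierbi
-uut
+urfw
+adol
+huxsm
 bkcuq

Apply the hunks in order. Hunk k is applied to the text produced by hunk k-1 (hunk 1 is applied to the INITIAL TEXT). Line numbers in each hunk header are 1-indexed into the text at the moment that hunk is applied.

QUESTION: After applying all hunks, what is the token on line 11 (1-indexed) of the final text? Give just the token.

Hunk 1: at line 10 remove [mrror] add [xoic,mawff] -> 13 lines: wrw rbxeq xidxa jxyqz zsmby pyc bah jkttf qwd asbt xoic mawff ynb
Hunk 2: at line 3 remove [jxyqz,zsmby,pyc] add [uut,bkcuq] -> 12 lines: wrw rbxeq xidxa uut bkcuq bah jkttf qwd asbt xoic mawff ynb
Hunk 3: at line 5 remove [bah] add [wflld,nzq] -> 13 lines: wrw rbxeq xidxa uut bkcuq wflld nzq jkttf qwd asbt xoic mawff ynb
Hunk 4: at line 1 remove [xidxa] add [iate,pljqh] -> 14 lines: wrw rbxeq iate pljqh uut bkcuq wflld nzq jkttf qwd asbt xoic mawff ynb
Hunk 5: at line 9 remove [qwd,asbt] add [thdtj] -> 13 lines: wrw rbxeq iate pljqh uut bkcuq wflld nzq jkttf thdtj xoic mawff ynb
Hunk 6: at line 2 remove [iate,pljqh] add [wguq,ierbi] -> 13 lines: wrw rbxeq wguq ierbi uut bkcuq wflld nzq jkttf thdtj xoic mawff ynb
Hunk 7: at line 2 remove [wguq,ierbi,uut] add [urfw,adol,huxsm] -> 13 lines: wrw rbxeq urfw adol huxsm bkcuq wflld nzq jkttf thdtj xoic mawff ynb
Final line 11: xoic

Answer: xoic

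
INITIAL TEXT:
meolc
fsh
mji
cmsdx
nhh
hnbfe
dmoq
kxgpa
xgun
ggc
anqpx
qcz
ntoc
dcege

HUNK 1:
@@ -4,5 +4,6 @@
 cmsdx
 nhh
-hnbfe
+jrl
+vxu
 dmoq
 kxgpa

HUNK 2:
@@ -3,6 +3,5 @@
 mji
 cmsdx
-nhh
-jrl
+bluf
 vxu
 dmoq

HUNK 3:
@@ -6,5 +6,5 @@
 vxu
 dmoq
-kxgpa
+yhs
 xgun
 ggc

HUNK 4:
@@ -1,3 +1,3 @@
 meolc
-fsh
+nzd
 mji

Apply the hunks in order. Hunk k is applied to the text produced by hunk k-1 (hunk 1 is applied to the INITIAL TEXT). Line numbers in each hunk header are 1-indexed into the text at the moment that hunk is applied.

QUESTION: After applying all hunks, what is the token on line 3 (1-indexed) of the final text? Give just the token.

Answer: mji

Derivation:
Hunk 1: at line 4 remove [hnbfe] add [jrl,vxu] -> 15 lines: meolc fsh mji cmsdx nhh jrl vxu dmoq kxgpa xgun ggc anqpx qcz ntoc dcege
Hunk 2: at line 3 remove [nhh,jrl] add [bluf] -> 14 lines: meolc fsh mji cmsdx bluf vxu dmoq kxgpa xgun ggc anqpx qcz ntoc dcege
Hunk 3: at line 6 remove [kxgpa] add [yhs] -> 14 lines: meolc fsh mji cmsdx bluf vxu dmoq yhs xgun ggc anqpx qcz ntoc dcege
Hunk 4: at line 1 remove [fsh] add [nzd] -> 14 lines: meolc nzd mji cmsdx bluf vxu dmoq yhs xgun ggc anqpx qcz ntoc dcege
Final line 3: mji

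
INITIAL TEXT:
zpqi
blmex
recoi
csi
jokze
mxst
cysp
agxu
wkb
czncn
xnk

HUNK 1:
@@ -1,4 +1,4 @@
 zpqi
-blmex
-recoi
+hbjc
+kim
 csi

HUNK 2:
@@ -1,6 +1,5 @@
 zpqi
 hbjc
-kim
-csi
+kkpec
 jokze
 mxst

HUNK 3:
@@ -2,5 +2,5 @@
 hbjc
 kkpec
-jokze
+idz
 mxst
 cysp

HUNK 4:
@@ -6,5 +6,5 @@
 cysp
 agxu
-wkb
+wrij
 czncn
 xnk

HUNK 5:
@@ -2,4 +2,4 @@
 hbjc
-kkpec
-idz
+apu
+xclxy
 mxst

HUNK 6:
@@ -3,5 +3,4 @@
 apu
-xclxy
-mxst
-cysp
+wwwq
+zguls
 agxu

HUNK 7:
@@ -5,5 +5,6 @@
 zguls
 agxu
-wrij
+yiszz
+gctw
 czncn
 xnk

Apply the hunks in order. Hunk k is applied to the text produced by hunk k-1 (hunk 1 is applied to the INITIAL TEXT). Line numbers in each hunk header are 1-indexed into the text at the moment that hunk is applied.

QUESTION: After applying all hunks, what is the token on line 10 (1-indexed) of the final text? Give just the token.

Answer: xnk

Derivation:
Hunk 1: at line 1 remove [blmex,recoi] add [hbjc,kim] -> 11 lines: zpqi hbjc kim csi jokze mxst cysp agxu wkb czncn xnk
Hunk 2: at line 1 remove [kim,csi] add [kkpec] -> 10 lines: zpqi hbjc kkpec jokze mxst cysp agxu wkb czncn xnk
Hunk 3: at line 2 remove [jokze] add [idz] -> 10 lines: zpqi hbjc kkpec idz mxst cysp agxu wkb czncn xnk
Hunk 4: at line 6 remove [wkb] add [wrij] -> 10 lines: zpqi hbjc kkpec idz mxst cysp agxu wrij czncn xnk
Hunk 5: at line 2 remove [kkpec,idz] add [apu,xclxy] -> 10 lines: zpqi hbjc apu xclxy mxst cysp agxu wrij czncn xnk
Hunk 6: at line 3 remove [xclxy,mxst,cysp] add [wwwq,zguls] -> 9 lines: zpqi hbjc apu wwwq zguls agxu wrij czncn xnk
Hunk 7: at line 5 remove [wrij] add [yiszz,gctw] -> 10 lines: zpqi hbjc apu wwwq zguls agxu yiszz gctw czncn xnk
Final line 10: xnk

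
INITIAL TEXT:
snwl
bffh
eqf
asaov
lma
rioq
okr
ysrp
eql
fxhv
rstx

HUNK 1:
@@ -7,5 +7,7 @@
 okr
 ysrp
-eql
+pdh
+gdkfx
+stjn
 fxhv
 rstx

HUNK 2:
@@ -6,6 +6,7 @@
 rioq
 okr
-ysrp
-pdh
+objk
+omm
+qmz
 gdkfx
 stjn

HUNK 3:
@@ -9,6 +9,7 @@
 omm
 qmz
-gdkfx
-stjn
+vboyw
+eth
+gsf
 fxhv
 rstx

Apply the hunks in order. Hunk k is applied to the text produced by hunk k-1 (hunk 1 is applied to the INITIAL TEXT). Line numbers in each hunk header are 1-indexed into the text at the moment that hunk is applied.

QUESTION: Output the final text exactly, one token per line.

Answer: snwl
bffh
eqf
asaov
lma
rioq
okr
objk
omm
qmz
vboyw
eth
gsf
fxhv
rstx

Derivation:
Hunk 1: at line 7 remove [eql] add [pdh,gdkfx,stjn] -> 13 lines: snwl bffh eqf asaov lma rioq okr ysrp pdh gdkfx stjn fxhv rstx
Hunk 2: at line 6 remove [ysrp,pdh] add [objk,omm,qmz] -> 14 lines: snwl bffh eqf asaov lma rioq okr objk omm qmz gdkfx stjn fxhv rstx
Hunk 3: at line 9 remove [gdkfx,stjn] add [vboyw,eth,gsf] -> 15 lines: snwl bffh eqf asaov lma rioq okr objk omm qmz vboyw eth gsf fxhv rstx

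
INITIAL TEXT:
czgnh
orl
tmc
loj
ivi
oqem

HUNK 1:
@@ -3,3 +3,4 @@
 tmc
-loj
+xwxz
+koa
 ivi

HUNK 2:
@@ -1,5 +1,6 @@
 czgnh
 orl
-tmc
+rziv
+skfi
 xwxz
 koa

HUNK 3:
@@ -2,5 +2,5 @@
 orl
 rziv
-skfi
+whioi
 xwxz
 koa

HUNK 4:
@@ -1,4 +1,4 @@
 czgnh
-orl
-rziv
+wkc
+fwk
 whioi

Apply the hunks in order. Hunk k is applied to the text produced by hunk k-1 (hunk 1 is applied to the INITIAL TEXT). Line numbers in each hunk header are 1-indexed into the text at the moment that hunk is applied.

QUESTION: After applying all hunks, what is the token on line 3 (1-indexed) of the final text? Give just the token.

Answer: fwk

Derivation:
Hunk 1: at line 3 remove [loj] add [xwxz,koa] -> 7 lines: czgnh orl tmc xwxz koa ivi oqem
Hunk 2: at line 1 remove [tmc] add [rziv,skfi] -> 8 lines: czgnh orl rziv skfi xwxz koa ivi oqem
Hunk 3: at line 2 remove [skfi] add [whioi] -> 8 lines: czgnh orl rziv whioi xwxz koa ivi oqem
Hunk 4: at line 1 remove [orl,rziv] add [wkc,fwk] -> 8 lines: czgnh wkc fwk whioi xwxz koa ivi oqem
Final line 3: fwk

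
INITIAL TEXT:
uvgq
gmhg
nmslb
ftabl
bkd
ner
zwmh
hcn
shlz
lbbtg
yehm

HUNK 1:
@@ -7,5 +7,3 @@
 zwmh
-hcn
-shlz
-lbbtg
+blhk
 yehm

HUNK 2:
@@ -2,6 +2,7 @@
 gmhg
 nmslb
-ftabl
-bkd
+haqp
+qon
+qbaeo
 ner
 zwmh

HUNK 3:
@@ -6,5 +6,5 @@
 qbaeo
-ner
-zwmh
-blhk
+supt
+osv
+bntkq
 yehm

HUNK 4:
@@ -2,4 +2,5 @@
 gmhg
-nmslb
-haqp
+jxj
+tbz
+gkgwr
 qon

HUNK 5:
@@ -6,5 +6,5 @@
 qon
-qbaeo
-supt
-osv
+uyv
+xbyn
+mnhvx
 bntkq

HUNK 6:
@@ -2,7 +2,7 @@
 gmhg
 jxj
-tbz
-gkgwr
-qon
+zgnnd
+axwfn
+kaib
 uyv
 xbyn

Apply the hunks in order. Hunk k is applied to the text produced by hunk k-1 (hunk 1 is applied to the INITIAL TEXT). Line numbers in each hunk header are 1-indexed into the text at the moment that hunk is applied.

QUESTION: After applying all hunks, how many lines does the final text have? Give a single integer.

Answer: 11

Derivation:
Hunk 1: at line 7 remove [hcn,shlz,lbbtg] add [blhk] -> 9 lines: uvgq gmhg nmslb ftabl bkd ner zwmh blhk yehm
Hunk 2: at line 2 remove [ftabl,bkd] add [haqp,qon,qbaeo] -> 10 lines: uvgq gmhg nmslb haqp qon qbaeo ner zwmh blhk yehm
Hunk 3: at line 6 remove [ner,zwmh,blhk] add [supt,osv,bntkq] -> 10 lines: uvgq gmhg nmslb haqp qon qbaeo supt osv bntkq yehm
Hunk 4: at line 2 remove [nmslb,haqp] add [jxj,tbz,gkgwr] -> 11 lines: uvgq gmhg jxj tbz gkgwr qon qbaeo supt osv bntkq yehm
Hunk 5: at line 6 remove [qbaeo,supt,osv] add [uyv,xbyn,mnhvx] -> 11 lines: uvgq gmhg jxj tbz gkgwr qon uyv xbyn mnhvx bntkq yehm
Hunk 6: at line 2 remove [tbz,gkgwr,qon] add [zgnnd,axwfn,kaib] -> 11 lines: uvgq gmhg jxj zgnnd axwfn kaib uyv xbyn mnhvx bntkq yehm
Final line count: 11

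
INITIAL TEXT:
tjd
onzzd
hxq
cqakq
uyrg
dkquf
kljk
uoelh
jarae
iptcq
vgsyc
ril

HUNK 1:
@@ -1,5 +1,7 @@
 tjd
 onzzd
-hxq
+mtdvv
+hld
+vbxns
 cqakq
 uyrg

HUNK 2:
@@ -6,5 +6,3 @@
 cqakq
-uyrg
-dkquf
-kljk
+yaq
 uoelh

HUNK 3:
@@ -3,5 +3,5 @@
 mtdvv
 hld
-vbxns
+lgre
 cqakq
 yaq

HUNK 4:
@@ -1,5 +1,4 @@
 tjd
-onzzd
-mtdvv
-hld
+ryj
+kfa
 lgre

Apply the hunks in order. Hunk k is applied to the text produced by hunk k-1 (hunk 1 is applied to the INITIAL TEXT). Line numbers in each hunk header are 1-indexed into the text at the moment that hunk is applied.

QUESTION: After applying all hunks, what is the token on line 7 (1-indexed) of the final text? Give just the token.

Answer: uoelh

Derivation:
Hunk 1: at line 1 remove [hxq] add [mtdvv,hld,vbxns] -> 14 lines: tjd onzzd mtdvv hld vbxns cqakq uyrg dkquf kljk uoelh jarae iptcq vgsyc ril
Hunk 2: at line 6 remove [uyrg,dkquf,kljk] add [yaq] -> 12 lines: tjd onzzd mtdvv hld vbxns cqakq yaq uoelh jarae iptcq vgsyc ril
Hunk 3: at line 3 remove [vbxns] add [lgre] -> 12 lines: tjd onzzd mtdvv hld lgre cqakq yaq uoelh jarae iptcq vgsyc ril
Hunk 4: at line 1 remove [onzzd,mtdvv,hld] add [ryj,kfa] -> 11 lines: tjd ryj kfa lgre cqakq yaq uoelh jarae iptcq vgsyc ril
Final line 7: uoelh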